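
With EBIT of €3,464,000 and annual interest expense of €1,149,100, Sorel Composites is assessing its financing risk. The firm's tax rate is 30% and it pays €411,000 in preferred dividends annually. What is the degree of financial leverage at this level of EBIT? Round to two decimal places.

Interest = €1,149,100.00.
Preferred dividends grossed up pre-tax: €411,000 / (1 − 0.30) = €587,142.86.
DFL = EBIT ÷ [EBIT − I − D_p/(1−t)] = €3,464,000 ÷ [€3,464,000 − €1,149,100.00 − €587,142.86] = €3,464,000 ÷ €1,727,757.14 = 2.0049.

2.00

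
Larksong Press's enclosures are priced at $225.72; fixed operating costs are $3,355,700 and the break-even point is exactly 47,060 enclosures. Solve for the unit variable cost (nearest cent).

$154.41

Contribution per unit must be FC / Q = $3,355,700 / 47,060 = $71.3068.
Hence VC = price − CM = $225.72 − $71.3068 = $154.41.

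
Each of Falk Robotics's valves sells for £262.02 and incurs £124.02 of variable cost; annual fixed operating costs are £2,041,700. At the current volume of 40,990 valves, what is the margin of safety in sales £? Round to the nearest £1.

Each unit contributes £262.02 − £124.02 = £138.00. Break-even units = £2,041,700 ÷ £138.00 = 14,794.93; break-even revenue = 14,794.93 × £262.02 = £3,876,566.91.
Actual sales revenue = 40,990 × £262.02 = £10,740,199.80.
Margin of safety = £10,740,199.80 − £3,876,566.91 = £6,863,633.

£6,863,633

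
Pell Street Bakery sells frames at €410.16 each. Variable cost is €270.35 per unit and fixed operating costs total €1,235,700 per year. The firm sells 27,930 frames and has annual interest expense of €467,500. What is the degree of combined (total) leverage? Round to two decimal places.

At 27,930 units, contribution = 27,930 × €139.81 = €3,904,893.30.
EBIT = €3,904,893.30 − €1,235,700 = €2,669,193.30. Interest = €467,500.00.
DOL = €3,904,893.30 ÷ €2,669,193.30 = 1.4629; DFL = €2,669,193.30 ÷ €2,201,693.30 = 1.2123.
DCL = DOL × DFL = 1.4629 × 1.2123 = 1.7735.

1.77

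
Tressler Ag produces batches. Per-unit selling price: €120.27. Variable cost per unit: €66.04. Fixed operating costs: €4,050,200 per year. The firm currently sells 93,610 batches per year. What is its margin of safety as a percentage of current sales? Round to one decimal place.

Unit CM = price − variable cost = €120.27 − €66.04 = €54.23. Break-even units = €4,050,200 ÷ €54.23 = 74,685.60; break-even revenue = 74,685.60 × €120.27 = €8,982,436.92.
Current sales = 93,610 × €120.27 = €11,258,474.70.
Margin of safety = (€11,258,474.70 − €8,982,436.92) ÷ €11,258,474.70 = 20.2%.

20.2%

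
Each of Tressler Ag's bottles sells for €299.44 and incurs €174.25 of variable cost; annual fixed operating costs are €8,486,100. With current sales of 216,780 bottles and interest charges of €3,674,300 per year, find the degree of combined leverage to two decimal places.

Contribution at this volume is 216,780 × €125.19 = €27,138,688.20.
Operating income = contribution − fixed costs = €27,138,688.20 − €8,486,100 = €18,652,588.20. Interest = €3,674,300.00, so EBIT − I = €14,978,288.20.
DCL = contribution ÷ (EBIT − I) = €27,138,688.20 ÷ €14,978,288.20 = 1.8119.

1.81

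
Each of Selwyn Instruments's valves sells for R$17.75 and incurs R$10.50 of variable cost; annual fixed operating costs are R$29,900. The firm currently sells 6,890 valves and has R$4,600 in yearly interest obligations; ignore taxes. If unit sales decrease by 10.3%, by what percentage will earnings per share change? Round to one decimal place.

-33.3%

Contribution at this volume is 6,890 × R$7.25 = R$49,952.50.
Operating income = contribution − fixed costs = R$49,952.50 − R$29,900 = R$20,052.50.
Interest = R$4,600.00, so EBIT − I = R$15,452.50.
DCL = total CM / (EBIT − I) = R$49,952.50 / R$15,452.50 = 3.2326.
%ΔEPS = DCL × %ΔSales = 3.2326 × -10.3% = -33.3%.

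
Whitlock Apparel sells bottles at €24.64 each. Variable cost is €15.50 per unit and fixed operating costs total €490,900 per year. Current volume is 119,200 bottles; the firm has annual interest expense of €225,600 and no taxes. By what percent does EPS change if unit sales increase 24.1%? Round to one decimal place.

Contribution at this volume is 119,200 × €9.14 = €1,089,488.00.
Subtracting fixed costs: EBIT = €1,089,488.00 − €490,900 = €598,588.00.
Interest = €225,600.00, so EBIT − I = €372,988.00.
Degree of combined leverage = contribution ÷ (EBIT − I) = €1,089,488.00 ÷ €372,988.00 = 2.9210.
%ΔEPS = DCL × %ΔSales = 2.9210 × +24.1% = +70.4%.

+70.4%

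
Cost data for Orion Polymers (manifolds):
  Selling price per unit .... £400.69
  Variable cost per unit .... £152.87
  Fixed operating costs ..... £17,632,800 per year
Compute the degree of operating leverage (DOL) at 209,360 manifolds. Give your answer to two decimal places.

Total contribution margin = 209,360 × £247.82 = £51,883,595.20.
Operating income = contribution − fixed costs = £51,883,595.20 − £17,632,800 = £34,250,795.20.
Degree of operating leverage = £51,883,595.20 / £34,250,795.20 = 1.5148.

1.51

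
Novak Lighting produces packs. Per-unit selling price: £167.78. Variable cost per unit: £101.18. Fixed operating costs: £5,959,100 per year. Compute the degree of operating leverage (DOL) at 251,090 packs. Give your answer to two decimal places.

1.55

Contribution at this volume is 251,090 × £66.60 = £16,722,594.00.
EBIT = £16,722,594.00 − £5,959,100 = £10,763,494.00.
DOL = contribution ÷ EBIT = £16,722,594.00 ÷ £10,763,494.00 = 1.5536.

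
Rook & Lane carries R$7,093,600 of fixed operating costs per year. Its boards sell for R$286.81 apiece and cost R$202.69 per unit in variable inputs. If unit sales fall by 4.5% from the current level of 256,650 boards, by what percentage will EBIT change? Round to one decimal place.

-6.7%

Total contribution margin = 256,650 × R$84.12 = R$21,589,398.00.
EBIT = R$21,589,398.00 − R$7,093,600 = R$14,495,798.00.
So DOL = total CM / EBIT = R$21,589,398.00 / R$14,495,798.00 = 1.4894.
%ΔEBIT = DOL × %ΔSales = 1.4894 × -4.5% = -6.7%.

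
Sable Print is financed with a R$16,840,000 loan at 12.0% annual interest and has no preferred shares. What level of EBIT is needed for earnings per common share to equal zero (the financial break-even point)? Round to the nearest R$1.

R$2,020,800

Annual interest = 12.0% × R$16,840,000 = R$2,020,800.00.
Without preferred stock the financial break-even is simply EBIT = interest = R$2,020,800.00.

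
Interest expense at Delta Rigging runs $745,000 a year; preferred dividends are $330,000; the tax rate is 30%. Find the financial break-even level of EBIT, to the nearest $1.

Preferred dividends are paid after tax, so their pre-tax equivalent is $330,000 ÷ (1 − 0.30) = $471,428.57.
EPS = 0 when EBIT covers interest plus the pre-tax preferred burden: $745,000 + $471,428.57 = $1,216,428.57.

$1,216,429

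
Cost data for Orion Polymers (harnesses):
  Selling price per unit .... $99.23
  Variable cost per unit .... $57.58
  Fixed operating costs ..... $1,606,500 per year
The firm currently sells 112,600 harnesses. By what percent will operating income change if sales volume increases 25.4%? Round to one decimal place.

+38.6%

Contribution at this volume is 112,600 × $41.65 = $4,689,790.00.
Subtracting fixed costs: EBIT = $4,689,790.00 − $1,606,500 = $3,083,290.00.
Degree of operating leverage = $4,689,790.00 / $3,083,290.00 = 1.5210.
Operating income changes by 1.5210 × +25.4% = +38.6%.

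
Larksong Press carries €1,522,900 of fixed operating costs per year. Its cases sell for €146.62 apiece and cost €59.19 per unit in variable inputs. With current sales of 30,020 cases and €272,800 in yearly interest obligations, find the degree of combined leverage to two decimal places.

Total contribution margin = 30,020 × €87.43 = €2,624,648.60.
Operating income = contribution − fixed costs = €2,624,648.60 − €1,522,900 = €1,101,748.60. Interest = €272,800.00, so EBIT − I = €828,948.60.
DCL = contribution ÷ (EBIT − I) = €2,624,648.60 ÷ €828,948.60 = 3.1662.

3.17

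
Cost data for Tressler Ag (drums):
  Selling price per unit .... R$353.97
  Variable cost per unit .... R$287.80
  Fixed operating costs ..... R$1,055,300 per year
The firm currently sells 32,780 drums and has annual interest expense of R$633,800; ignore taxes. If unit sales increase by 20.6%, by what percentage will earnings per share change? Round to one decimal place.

Contribution at this volume is 32,780 × R$66.17 = R$2,169,052.60.
EBIT = R$2,169,052.60 − R$1,055,300 = R$1,113,752.60.
Interest = R$633,800.00, so EBIT − I = R$479,952.60.
Degree of combined leverage = contribution ÷ (EBIT − I) = R$2,169,052.60 ÷ R$479,952.60 = 4.5193.
EPS therefore changes by 4.5193 × (+20.6%) = +93.1%.

+93.1%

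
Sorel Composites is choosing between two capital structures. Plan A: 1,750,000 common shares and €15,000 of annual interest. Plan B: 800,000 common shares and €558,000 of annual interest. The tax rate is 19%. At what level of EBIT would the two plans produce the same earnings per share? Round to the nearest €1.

€1,015,263

Set EPS_A = EPS_B: (EBIT − €15,000)(1 − 0.19) ÷ 1,750,000 = (EBIT − €558,000)(1 − 0.19) ÷ 800,000.
Cancelling (1 − t) and cross-multiplying: 800,000·(EBIT − 15,000) = 1,750,000·(EBIT − 558,000).
Solving, EBIT = (558,000·1,750,000 − 15,000·800,000) / (1,750,000 − 800,000) = 964,500,000,000 / 950,000 = 1,015,263.16.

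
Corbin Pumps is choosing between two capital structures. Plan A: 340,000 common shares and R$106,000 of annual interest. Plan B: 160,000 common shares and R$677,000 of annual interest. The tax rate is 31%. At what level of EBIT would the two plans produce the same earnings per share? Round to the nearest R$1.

R$1,184,556

Set EPS_A = EPS_B: (EBIT − R$106,000)(1 − 0.31) ÷ 340,000 = (EBIT − R$677,000)(1 − 0.31) ÷ 160,000.
Cancelling (1 − t) and cross-multiplying: 160,000·(EBIT − 106,000) = 340,000·(EBIT − 677,000).
Solving, EBIT = (677,000·340,000 − 106,000·160,000) / (340,000 − 160,000) = 213,220,000,000 / 180,000 = 1,184,555.56.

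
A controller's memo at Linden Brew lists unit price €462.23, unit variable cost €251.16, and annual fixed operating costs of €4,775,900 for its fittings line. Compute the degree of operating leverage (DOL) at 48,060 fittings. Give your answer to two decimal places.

1.89

Contribution at this volume is 48,060 × €211.07 = €10,144,024.20.
EBIT = €10,144,024.20 − €4,775,900 = €5,368,124.20.
Degree of operating leverage = €10,144,024.20 / €5,368,124.20 = 1.8897.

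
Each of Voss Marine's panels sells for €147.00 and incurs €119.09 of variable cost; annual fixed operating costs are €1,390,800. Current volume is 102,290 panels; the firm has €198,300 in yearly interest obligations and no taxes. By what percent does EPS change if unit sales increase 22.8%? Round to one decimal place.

Total contribution margin = 102,290 × €27.91 = €2,854,913.90.
Operating income = contribution − fixed costs = €2,854,913.90 − €1,390,800 = €1,464,113.90.
Interest = €198,300.00, so EBIT − I = €1,265,813.90.
DCL = total CM / (EBIT − I) = €2,854,913.90 / €1,265,813.90 = 2.2554.
%ΔEPS = DCL × %ΔSales = 2.2554 × +22.8% = +51.4%.

+51.4%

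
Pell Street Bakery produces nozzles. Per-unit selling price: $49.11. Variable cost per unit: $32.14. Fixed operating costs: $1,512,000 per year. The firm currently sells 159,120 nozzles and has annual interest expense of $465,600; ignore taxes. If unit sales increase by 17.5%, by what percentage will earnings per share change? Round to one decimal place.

Total contribution margin = 159,120 × $16.97 = $2,700,266.40.
Subtracting fixed costs: EBIT = $2,700,266.40 − $1,512,000 = $1,188,266.40.
Interest = $465,600.00, so EBIT − I = $722,666.40.
Degree of combined leverage = contribution ÷ (EBIT − I) = $2,700,266.40 ÷ $722,666.40 = 3.7365.
%ΔEPS = DCL × %ΔSales = 3.7365 × +17.5% = +65.4%.

+65.4%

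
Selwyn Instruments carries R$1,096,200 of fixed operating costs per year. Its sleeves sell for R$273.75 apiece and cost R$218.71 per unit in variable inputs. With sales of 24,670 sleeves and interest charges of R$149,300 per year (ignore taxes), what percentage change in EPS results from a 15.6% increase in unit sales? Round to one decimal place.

+188.6%

Total contribution margin = 24,670 × R$55.04 = R$1,357,836.80.
Subtracting fixed costs: EBIT = R$1,357,836.80 − R$1,096,200 = R$261,636.80.
Interest = R$149,300.00, so EBIT − I = R$112,336.80.
DCL = total CM / (EBIT − I) = R$1,357,836.80 / R$112,336.80 = 12.0872.
EPS therefore changes by 12.0872 × (+15.6%) = +188.6%.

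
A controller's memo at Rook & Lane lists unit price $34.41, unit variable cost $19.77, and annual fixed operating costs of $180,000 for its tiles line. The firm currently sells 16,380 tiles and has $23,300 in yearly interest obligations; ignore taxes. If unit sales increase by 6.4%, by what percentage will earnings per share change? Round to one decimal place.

Contribution at this volume is 16,380 × $14.64 = $239,803.20.
Subtracting fixed costs: EBIT = $239,803.20 − $180,000 = $59,803.20.
Interest = $23,300.00, so EBIT − I = $36,503.20.
Degree of combined leverage = contribution ÷ (EBIT − I) = $239,803.20 ÷ $36,503.20 = 6.5694.
EPS therefore changes by 6.5694 × (+6.4%) = +42.0%.

+42.0%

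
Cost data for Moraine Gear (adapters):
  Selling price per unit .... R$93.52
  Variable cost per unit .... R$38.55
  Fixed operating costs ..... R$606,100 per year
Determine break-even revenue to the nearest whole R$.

CM per unit = R$93.52 − R$38.55 = R$54.97; CM ratio = R$54.97 / R$93.52 = 0.5878.
Break-even revenue = fixed costs × price ÷ CM = R$606,100 × R$93.52 ÷ R$54.97 = R$1,031,153.

R$1,031,153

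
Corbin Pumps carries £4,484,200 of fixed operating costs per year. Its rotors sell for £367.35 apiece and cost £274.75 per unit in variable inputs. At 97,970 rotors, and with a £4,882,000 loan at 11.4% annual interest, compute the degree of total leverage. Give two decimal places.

Contribution at this volume is 97,970 × £92.60 = £9,072,022.00.
Operating income = contribution − fixed costs = £9,072,022.00 − £4,484,200 = £4,587,822.00. Interest = £556,548.00.
DOL = £9,072,022.00 ÷ £4,587,822.00 = 1.9774; DFL = £4,587,822.00 ÷ £4,031,274.00 = 1.1381.
Combined leverage = 1.9774 × 1.1381 = 2.2505.

2.25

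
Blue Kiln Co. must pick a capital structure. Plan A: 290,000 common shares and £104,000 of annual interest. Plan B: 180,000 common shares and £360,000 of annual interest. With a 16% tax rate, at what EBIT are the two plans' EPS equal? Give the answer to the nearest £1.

£778,909

At indifference, (EBIT − 104,000)(1 − t)/290,000 = (EBIT − 360,000)(1 − t)/180,000.
The (1 − t) factor cancels: (EBIT − 104,000) × 180,000 = (EBIT − 360,000) × 290,000.
EBIT × (290,000 − 180,000) = 360,000 × 290,000 − 104,000 × 180,000 = 85,680,000,000, so EBIT = 85,680,000,000 ÷ 110,000 = 778,909.09.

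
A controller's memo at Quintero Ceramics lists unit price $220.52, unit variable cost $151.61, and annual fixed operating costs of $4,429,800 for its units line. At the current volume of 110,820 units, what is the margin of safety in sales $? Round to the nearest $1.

$10,262,152

Contribution margin per unit = $220.52 − $151.61 = $68.91. Break-even units = $4,429,800 ÷ $68.91 = 64,283.85; break-even revenue = 64,283.85 × $220.52 = $14,175,874.27.
Current sales = 110,820 × $220.52 = $24,438,026.40.
Margin of safety = $24,438,026.40 − $14,175,874.27 = $10,262,152.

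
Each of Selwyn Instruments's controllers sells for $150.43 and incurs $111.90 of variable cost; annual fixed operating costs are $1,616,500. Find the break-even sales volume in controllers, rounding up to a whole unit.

41,955 controllers

Unit CM = price − variable cost = $150.43 − $111.90 = $38.53.
Break-even Q = $1,616,500 / $38.53 = 41,954.32 → 41,955 controllers.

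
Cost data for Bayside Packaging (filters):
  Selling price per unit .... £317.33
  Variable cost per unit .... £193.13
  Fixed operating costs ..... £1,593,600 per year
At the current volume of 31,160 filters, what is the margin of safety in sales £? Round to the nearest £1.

£5,816,368

Unit CM = price − variable cost = £317.33 − £193.13 = £124.20. Break-even units = £1,593,600 ÷ £124.20 = 12,830.92; break-even revenue = 12,830.92 × £317.33 = £4,071,635.17.
Current sales = 31,160 × £317.33 = £9,888,002.80.
Margin of safety = £9,888,002.80 − £4,071,635.17 = £5,816,368.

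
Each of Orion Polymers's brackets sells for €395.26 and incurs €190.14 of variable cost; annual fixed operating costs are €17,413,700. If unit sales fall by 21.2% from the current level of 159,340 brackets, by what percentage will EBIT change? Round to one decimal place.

Contribution at this volume is 159,340 × €205.12 = €32,683,820.80.
EBIT = €32,683,820.80 − €17,413,700 = €15,270,120.80.
So DOL = total CM / EBIT = €32,683,820.80 / €15,270,120.80 = 2.1404.
So EBIT moves 2.1404 × (-21.2%) = -45.4%.

-45.4%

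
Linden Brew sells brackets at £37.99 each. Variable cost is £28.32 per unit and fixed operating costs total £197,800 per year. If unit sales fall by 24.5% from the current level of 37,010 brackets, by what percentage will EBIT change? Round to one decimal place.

-54.8%

At 37,010 units, contribution = 37,010 × £9.67 = £357,886.70.
Operating income = contribution − fixed costs = £357,886.70 − £197,800 = £160,086.70.
Degree of operating leverage = £357,886.70 / £160,086.70 = 2.2356.
Operating income changes by 2.2356 × -24.5% = -54.8%.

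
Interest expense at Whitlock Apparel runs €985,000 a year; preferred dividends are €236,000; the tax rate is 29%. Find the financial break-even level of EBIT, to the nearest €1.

€1,317,394

Grossing the preferred dividend up to pre-tax terms: €236,000 / (1 − 0.29) = €332,394.37.
EPS = 0 when EBIT covers interest plus the pre-tax preferred burden: €985,000 + €332,394.37 = €1,317,394.37.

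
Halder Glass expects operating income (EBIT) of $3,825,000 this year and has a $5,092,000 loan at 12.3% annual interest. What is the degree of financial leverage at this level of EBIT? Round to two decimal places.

Interest = $626,316.00.
DFL = EBIT ÷ (EBIT − I) = $3,825,000 ÷ ($3,825,000 − $626,316.00) = $3,825,000 ÷ $3,198,684.00 = 1.1958.

1.20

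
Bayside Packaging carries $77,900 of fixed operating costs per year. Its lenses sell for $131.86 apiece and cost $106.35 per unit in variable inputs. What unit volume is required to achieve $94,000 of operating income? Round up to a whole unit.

6,739 lenses

Each unit contributes $131.86 − $106.35 = $25.51.
Units = (FC + target) / CM = ($77,900 + $94,000) / $25.51 = 6,738.53, so 6,739 lenses.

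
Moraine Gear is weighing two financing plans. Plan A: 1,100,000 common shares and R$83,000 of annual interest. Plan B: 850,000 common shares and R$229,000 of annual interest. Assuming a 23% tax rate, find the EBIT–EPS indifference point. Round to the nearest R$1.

R$725,400

Set EPS_A = EPS_B: (EBIT − R$83,000)(1 − 0.23) ÷ 1,100,000 = (EBIT − R$229,000)(1 − 0.23) ÷ 850,000.
The (1 − t) factor cancels: (EBIT − 83,000) × 850,000 = (EBIT − 229,000) × 1,100,000.
Solving, EBIT = (229,000·1,100,000 − 83,000·850,000) / (1,100,000 − 850,000) = 181,350,000,000 / 250,000 = 725,400.00.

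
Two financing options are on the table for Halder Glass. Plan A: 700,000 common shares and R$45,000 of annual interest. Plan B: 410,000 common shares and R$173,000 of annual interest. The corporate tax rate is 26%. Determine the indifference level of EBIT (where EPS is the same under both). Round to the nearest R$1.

R$353,966

At indifference, (EBIT − 45,000)(1 − t)/700,000 = (EBIT − 173,000)(1 − t)/410,000.
Cancelling (1 − t) and cross-multiplying: 410,000·(EBIT − 45,000) = 700,000·(EBIT − 173,000).
EBIT × (700,000 − 410,000) = 173,000 × 700,000 − 45,000 × 410,000 = 102,650,000,000, so EBIT = 102,650,000,000 ÷ 290,000 = 353,965.52.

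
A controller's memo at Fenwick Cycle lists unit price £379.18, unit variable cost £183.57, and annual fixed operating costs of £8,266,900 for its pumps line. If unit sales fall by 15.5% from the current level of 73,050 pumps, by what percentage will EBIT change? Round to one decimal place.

At 73,050 units, contribution = 73,050 × £195.61 = £14,289,310.50.
Subtracting fixed costs: EBIT = £14,289,310.50 − £8,266,900 = £6,022,410.50.
So DOL = total CM / EBIT = £14,289,310.50 / £6,022,410.50 = 2.3727.
Operating income changes by 2.3727 × -15.5% = -36.8%.

-36.8%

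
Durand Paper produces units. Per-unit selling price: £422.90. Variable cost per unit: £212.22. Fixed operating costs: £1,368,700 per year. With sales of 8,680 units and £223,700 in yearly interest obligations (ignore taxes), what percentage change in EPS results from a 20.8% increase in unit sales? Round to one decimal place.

+161.0%

Contribution at this volume is 8,680 × £210.68 = £1,828,702.40.
EBIT = £1,828,702.40 − £1,368,700 = £460,002.40.
After interest of £223,700.00, pre-tax earnings = £236,302.40.
Degree of combined leverage = contribution ÷ (EBIT − I) = £1,828,702.40 ÷ £236,302.40 = 7.7388.
EPS therefore changes by 7.7388 × (+20.8%) = +161.0%.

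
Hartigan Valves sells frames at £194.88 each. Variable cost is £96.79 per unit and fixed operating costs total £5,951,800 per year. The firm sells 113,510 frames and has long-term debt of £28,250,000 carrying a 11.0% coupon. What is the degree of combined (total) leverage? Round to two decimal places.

5.37

At 113,510 units, contribution = 113,510 × £98.09 = £11,134,195.90.
Subtracting fixed costs: EBIT = £11,134,195.90 − £5,951,800 = £5,182,395.90. Interest = £3,107,500.00, so EBIT − I = £2,074,895.90.
DCL = contribution ÷ (EBIT − I) = £11,134,195.90 ÷ £2,074,895.90 = 5.3661.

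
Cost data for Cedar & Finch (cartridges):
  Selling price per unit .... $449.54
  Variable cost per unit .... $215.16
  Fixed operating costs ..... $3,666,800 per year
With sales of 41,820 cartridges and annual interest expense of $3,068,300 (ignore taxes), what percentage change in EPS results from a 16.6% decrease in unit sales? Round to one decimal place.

At 41,820 units, contribution = 41,820 × $234.38 = $9,801,771.60.
Operating income = contribution − fixed costs = $9,801,771.60 − $3,666,800 = $6,134,971.60.
After interest of $3,068,300.00, pre-tax earnings = $3,066,671.60.
Degree of combined leverage = contribution ÷ (EBIT − I) = $9,801,771.60 ÷ $3,066,671.60 = 3.1962.
%ΔEPS = DCL × %ΔSales = 3.1962 × -16.6% = -53.1%.

-53.1%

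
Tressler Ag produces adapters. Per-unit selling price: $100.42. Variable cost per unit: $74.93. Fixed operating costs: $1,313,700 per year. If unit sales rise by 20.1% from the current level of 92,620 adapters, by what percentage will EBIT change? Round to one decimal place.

+45.3%

At 92,620 units, contribution = 92,620 × $25.49 = $2,360,883.80.
Subtracting fixed costs: EBIT = $2,360,883.80 − $1,313,700 = $1,047,183.80.
DOL = contribution ÷ EBIT = $2,360,883.80 ÷ $1,047,183.80 = 2.2545.
%ΔEBIT = DOL × %ΔSales = 2.2545 × +20.1% = +45.3%.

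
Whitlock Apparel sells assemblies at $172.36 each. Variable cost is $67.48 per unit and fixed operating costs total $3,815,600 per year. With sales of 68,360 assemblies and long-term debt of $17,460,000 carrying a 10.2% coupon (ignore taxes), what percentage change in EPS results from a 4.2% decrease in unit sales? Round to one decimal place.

-19.1%

Contribution at this volume is 68,360 × $104.88 = $7,169,596.80.
Subtracting fixed costs: EBIT = $7,169,596.80 − $3,815,600 = $3,353,996.80.
Interest = $1,780,920.00, so EBIT − I = $1,573,076.80.
Degree of combined leverage = contribution ÷ (EBIT − I) = $7,169,596.80 ÷ $1,573,076.80 = 4.5577.
%ΔEPS = DCL × %ΔSales = 4.5577 × -4.2% = -19.1%.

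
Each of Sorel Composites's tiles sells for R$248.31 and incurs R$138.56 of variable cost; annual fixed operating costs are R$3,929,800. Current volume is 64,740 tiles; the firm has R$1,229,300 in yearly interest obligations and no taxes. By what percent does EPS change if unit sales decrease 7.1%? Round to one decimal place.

-25.9%

Total contribution margin = 64,740 × R$109.75 = R$7,105,215.00.
Subtracting fixed costs: EBIT = R$7,105,215.00 − R$3,929,800 = R$3,175,415.00.
After interest of R$1,229,300.00, pre-tax earnings = R$1,946,115.00.
DCL = total CM / (EBIT − I) = R$7,105,215.00 / R$1,946,115.00 = 3.6510.
%ΔEPS = DCL × %ΔSales = 3.6510 × -7.1% = -25.9%.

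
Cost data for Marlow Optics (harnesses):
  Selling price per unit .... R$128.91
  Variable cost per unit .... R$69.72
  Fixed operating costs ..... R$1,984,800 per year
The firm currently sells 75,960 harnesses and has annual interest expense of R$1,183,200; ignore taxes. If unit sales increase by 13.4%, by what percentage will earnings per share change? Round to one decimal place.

At 75,960 units, contribution = 75,960 × R$59.19 = R$4,496,072.40.
Operating income = contribution − fixed costs = R$4,496,072.40 − R$1,984,800 = R$2,511,272.40.
Interest = R$1,183,200.00, so EBIT − I = R$1,328,072.40.
Degree of combined leverage = contribution ÷ (EBIT − I) = R$4,496,072.40 ÷ R$1,328,072.40 = 3.3854.
EPS therefore changes by 3.3854 × (+13.4%) = +45.4%.

+45.4%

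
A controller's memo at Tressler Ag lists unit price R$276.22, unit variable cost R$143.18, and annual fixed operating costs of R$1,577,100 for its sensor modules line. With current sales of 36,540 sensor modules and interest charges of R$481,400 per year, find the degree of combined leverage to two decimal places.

At 36,540 units, contribution = 36,540 × R$133.04 = R$4,861,281.60.
Operating income = contribution − fixed costs = R$4,861,281.60 − R$1,577,100 = R$3,284,181.60. Interest = R$481,400.00.
DOL = R$4,861,281.60 ÷ R$3,284,181.60 = 1.4802; DFL = R$3,284,181.60 ÷ R$2,802,781.60 = 1.1718.
DCL = DOL × DFL = 1.4802 × 1.1718 = 1.7345.

1.73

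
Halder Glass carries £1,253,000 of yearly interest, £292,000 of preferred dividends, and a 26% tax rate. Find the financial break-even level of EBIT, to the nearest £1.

£1,647,595

Grossing the preferred dividend up to pre-tax terms: £292,000 / (1 − 0.26) = £394,594.59.
Financial break-even EBIT = interest + D_p ÷ (1 − t) = £1,253,000 + £394,594.59 = £1,647,594.59.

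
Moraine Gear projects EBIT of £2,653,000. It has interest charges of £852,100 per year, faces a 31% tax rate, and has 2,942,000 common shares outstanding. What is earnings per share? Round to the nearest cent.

£0.42

Interest = £852,100.00, so EBT = £2,653,000 − £852,100.00 = £1,800,900.00.
After tax at 31%: net income = £1,800,900.00 × 0.69 = £1,242,621.00.
EPS = £1,242,621.00 ÷ 2,942,000 = £0.42.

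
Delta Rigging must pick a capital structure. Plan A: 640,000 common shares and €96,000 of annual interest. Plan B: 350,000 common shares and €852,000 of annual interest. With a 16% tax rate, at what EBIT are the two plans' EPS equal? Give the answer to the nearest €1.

€1,764,414

Set EPS_A = EPS_B: (EBIT − €96,000)(1 − 0.16) ÷ 640,000 = (EBIT − €852,000)(1 − 0.16) ÷ 350,000.
Cancelling (1 − t) and cross-multiplying: 350,000·(EBIT − 96,000) = 640,000·(EBIT − 852,000).
EBIT × (640,000 − 350,000) = 852,000 × 640,000 − 96,000 × 350,000 = 511,680,000,000, so EBIT = 511,680,000,000 ÷ 290,000 = 1,764,413.79.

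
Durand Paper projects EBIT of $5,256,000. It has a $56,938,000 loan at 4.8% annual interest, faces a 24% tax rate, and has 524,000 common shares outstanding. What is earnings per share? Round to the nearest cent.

$3.66

Pre-tax income = $5,256,000 − $2,733,024.00 = $2,522,976.00.
After tax at 24%: net income = $2,522,976.00 × 0.76 = $1,917,461.76.
EPS = $1,917,461.76 ÷ 524,000 = $3.66.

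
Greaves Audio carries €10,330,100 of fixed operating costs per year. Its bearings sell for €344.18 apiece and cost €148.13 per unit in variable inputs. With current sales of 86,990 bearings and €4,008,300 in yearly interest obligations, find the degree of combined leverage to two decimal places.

6.28

Total contribution margin = 86,990 × €196.05 = €17,054,389.50.
EBIT = €17,054,389.50 − €10,330,100 = €6,724,289.50. Interest = €4,008,300.00.
DOL = €17,054,389.50 ÷ €6,724,289.50 = 2.5362; DFL = €6,724,289.50 ÷ €2,715,989.50 = 2.4758.
DCL = DOL × DFL = 2.5362 × 2.4758 = 6.2791.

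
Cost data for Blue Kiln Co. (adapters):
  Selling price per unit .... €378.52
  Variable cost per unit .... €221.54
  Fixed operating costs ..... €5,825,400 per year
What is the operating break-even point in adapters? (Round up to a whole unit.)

Unit CM = price − variable cost = €378.52 − €221.54 = €156.98.
Break-even volume = fixed costs ÷ CM per unit = €5,825,400 ÷ €156.98 = 37,109.19, so 37,110 adapters.

37,110 adapters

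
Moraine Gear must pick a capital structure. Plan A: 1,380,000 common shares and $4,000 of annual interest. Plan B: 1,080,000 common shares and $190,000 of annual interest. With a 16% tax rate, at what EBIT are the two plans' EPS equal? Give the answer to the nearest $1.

$859,600

Set EPS_A = EPS_B: (EBIT − $4,000)(1 − 0.16) ÷ 1,380,000 = (EBIT − $190,000)(1 − 0.16) ÷ 1,080,000.
Cancelling (1 − t) and cross-multiplying: 1,080,000·(EBIT − 4,000) = 1,380,000·(EBIT − 190,000).
Solving, EBIT = (190,000·1,380,000 − 4,000·1,080,000) / (1,380,000 − 1,080,000) = 257,880,000,000 / 300,000 = 859,600.00.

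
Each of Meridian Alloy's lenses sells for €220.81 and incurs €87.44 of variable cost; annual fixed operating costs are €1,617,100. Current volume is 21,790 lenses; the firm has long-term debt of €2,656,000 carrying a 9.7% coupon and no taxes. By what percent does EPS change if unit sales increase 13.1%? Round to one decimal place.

+36.9%

Total contribution margin = 21,790 × €133.37 = €2,906,132.30.
Subtracting fixed costs: EBIT = €2,906,132.30 − €1,617,100 = €1,289,032.30.
After interest of €257,632.00, pre-tax earnings = €1,031,400.30.
Degree of combined leverage = contribution ÷ (EBIT − I) = €2,906,132.30 ÷ €1,031,400.30 = 2.8177.
%ΔEPS = DCL × %ΔSales = 2.8177 × +13.1% = +36.9%.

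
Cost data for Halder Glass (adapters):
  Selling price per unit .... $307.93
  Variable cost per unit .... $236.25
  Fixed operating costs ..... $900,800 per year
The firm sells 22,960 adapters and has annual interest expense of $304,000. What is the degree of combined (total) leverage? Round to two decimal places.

3.73

Contribution at this volume is 22,960 × $71.68 = $1,645,772.80.
Subtracting fixed costs: EBIT = $1,645,772.80 − $900,800 = $744,972.80. Interest = $304,000.00, so EBIT − I = $440,972.80.
Degree of total leverage = total CM / (EBIT − interest) = $1,645,772.80 / $440,972.80 = 3.7321.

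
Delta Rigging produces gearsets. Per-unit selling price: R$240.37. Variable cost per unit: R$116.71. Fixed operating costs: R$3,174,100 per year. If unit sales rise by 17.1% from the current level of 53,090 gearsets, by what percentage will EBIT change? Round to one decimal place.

Contribution at this volume is 53,090 × R$123.66 = R$6,565,109.40.
Subtracting fixed costs: EBIT = R$6,565,109.40 − R$3,174,100 = R$3,391,009.40.
Degree of operating leverage = R$6,565,109.40 / R$3,391,009.40 = 1.9360.
%ΔEBIT = DOL × %ΔSales = 1.9360 × +17.1% = +33.1%.

+33.1%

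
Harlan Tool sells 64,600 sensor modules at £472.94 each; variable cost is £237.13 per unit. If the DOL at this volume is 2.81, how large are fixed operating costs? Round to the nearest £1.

£9,812,214

Total contribution margin = 64,600 × £235.81 = £15,233,326.00.
DOL = contribution / EBIT, so EBIT = £15,233,326.00 / 2.81 = £5,421,112.46.
Fixed costs = CM − EBIT = £15,233,326.00 − £5,421,112.46 = £9,812,214.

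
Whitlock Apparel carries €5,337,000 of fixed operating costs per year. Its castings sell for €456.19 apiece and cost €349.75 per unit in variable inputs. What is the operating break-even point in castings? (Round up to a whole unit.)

50,141 castings

Contribution margin per unit = €456.19 − €349.75 = €106.44.
Units to break even: €5,337,000 ÷ €106.44 = 50,140.92, rounded up to 50,141.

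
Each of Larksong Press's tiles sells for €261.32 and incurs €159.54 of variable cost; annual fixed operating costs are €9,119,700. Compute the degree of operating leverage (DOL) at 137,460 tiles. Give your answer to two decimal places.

2.87

Total contribution margin = 137,460 × €101.78 = €13,990,678.80.
Operating income = contribution − fixed costs = €13,990,678.80 − €9,119,700 = €4,870,978.80.
Degree of operating leverage = €13,990,678.80 / €4,870,978.80 = 2.8723.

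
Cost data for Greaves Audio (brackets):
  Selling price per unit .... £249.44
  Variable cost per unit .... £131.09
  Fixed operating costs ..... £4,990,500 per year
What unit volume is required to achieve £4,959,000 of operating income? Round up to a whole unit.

84,069 brackets

Unit CM = price − variable cost = £249.44 − £131.09 = £118.35.
Units = (FC + target) / CM = (£4,990,500 + £4,959,000) / £118.35 = 84,068.44, so 84,069 brackets.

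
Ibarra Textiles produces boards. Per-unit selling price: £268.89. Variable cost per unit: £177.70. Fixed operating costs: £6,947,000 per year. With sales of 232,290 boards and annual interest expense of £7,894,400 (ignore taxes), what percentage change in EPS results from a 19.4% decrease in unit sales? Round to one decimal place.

-64.8%

Contribution at this volume is 232,290 × £91.19 = £21,182,525.10.
Subtracting fixed costs: EBIT = £21,182,525.10 − £6,947,000 = £14,235,525.10.
Interest = £7,894,400.00, so EBIT − I = £6,341,125.10.
DCL = total CM / (EBIT − I) = £21,182,525.10 / £6,341,125.10 = 3.3405.
EPS therefore changes by 3.3405 × (-19.4%) = -64.8%.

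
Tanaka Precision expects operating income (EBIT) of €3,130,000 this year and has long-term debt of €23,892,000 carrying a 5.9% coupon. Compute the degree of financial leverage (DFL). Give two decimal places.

Annual interest charges come to €1,409,628.00.
Degree of financial leverage = EBIT / (EBIT − interest) = €3,130,000 / €1,720,372.00 = 1.8194.

1.82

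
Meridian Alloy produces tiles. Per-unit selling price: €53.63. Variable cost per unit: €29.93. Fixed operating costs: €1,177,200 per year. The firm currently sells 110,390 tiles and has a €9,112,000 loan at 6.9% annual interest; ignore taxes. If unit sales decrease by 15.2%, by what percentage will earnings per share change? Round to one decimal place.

At 110,390 units, contribution = 110,390 × €23.70 = €2,616,243.00.
Operating income = contribution − fixed costs = €2,616,243.00 − €1,177,200 = €1,439,043.00.
After interest of €628,728.00, pre-tax earnings = €810,315.00.
Degree of combined leverage = contribution ÷ (EBIT − I) = €2,616,243.00 ÷ €810,315.00 = 3.2287.
EPS therefore changes by 3.2287 × (-15.2%) = -49.1%.

-49.1%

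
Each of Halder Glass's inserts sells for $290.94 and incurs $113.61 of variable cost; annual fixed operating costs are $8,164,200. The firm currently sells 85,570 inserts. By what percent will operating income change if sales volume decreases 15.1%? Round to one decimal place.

-32.7%

Total contribution margin = 85,570 × $177.33 = $15,174,128.10.
EBIT = $15,174,128.10 − $8,164,200 = $7,009,928.10.
DOL = contribution ÷ EBIT = $15,174,128.10 ÷ $7,009,928.10 = 2.1647.
So EBIT moves 2.1647 × (-15.1%) = -32.7%.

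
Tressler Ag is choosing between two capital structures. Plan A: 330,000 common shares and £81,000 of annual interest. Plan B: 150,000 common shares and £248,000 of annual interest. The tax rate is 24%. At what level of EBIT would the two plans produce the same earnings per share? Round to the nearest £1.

£387,167

Set EPS_A = EPS_B: (EBIT − £81,000)(1 − 0.24) ÷ 330,000 = (EBIT − £248,000)(1 − 0.24) ÷ 150,000.
The (1 − t) factor cancels: (EBIT − 81,000) × 150,000 = (EBIT − 248,000) × 330,000.
EBIT × (330,000 − 150,000) = 248,000 × 330,000 − 81,000 × 150,000 = 69,690,000,000, so EBIT = 69,690,000,000 ÷ 180,000 = 387,166.67.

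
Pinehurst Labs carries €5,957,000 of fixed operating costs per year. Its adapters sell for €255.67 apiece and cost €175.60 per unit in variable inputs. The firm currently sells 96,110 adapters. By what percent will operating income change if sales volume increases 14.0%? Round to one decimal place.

Total contribution margin = 96,110 × €80.07 = €7,695,527.70.
Subtracting fixed costs: EBIT = €7,695,527.70 − €5,957,000 = €1,738,527.70.
Degree of operating leverage = €7,695,527.70 / €1,738,527.70 = 4.4265.
So EBIT moves 4.4265 × (+14.0%) = +62.0%.

+62.0%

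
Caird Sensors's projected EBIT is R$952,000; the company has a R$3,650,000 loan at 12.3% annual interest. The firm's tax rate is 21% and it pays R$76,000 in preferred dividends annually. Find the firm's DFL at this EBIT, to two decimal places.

2.34

Interest = R$448,950.00.
Pre-tax preferred-dividend burden = R$76,000 ÷ (1 − 0.21) = R$96,202.53.
DFL = EBIT ÷ [EBIT − I − D_p/(1−t)] = R$952,000 ÷ [R$952,000 − R$448,950.00 − R$96,202.53] = R$952,000 ÷ R$406,847.47 = 2.3399.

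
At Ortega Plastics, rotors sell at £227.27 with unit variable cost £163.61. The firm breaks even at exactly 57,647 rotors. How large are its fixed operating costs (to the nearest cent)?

Each unit contributes £227.27 − £163.61 = £63.66.
Since BE = FC / CM, FC = 57,647 × £63.66 = £3,669,808.02.

£3,669,808.02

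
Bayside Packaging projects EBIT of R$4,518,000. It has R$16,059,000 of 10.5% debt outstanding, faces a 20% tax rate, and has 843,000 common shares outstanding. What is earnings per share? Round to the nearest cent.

R$2.69

Interest = R$1,686,195.00, so EBT = R$4,518,000 − R$1,686,195.00 = R$2,831,805.00.
After tax at 20%: net income = R$2,831,805.00 × 0.80 = R$2,265,444.00.
EPS = R$2,265,444.00 ÷ 843,000 = R$2.69.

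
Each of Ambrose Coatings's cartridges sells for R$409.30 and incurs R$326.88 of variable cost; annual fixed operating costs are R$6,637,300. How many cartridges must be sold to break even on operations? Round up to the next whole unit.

80,531 cartridges

Each unit contributes R$409.30 − R$326.88 = R$82.42.
Break-even volume = fixed costs ÷ CM per unit = R$6,637,300 ÷ R$82.42 = 80,530.21, so 80,531 cartridges.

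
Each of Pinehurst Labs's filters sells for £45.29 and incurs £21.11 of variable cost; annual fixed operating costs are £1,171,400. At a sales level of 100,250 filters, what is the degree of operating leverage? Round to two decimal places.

At 100,250 units, contribution = 100,250 × £24.18 = £2,424,045.00.
Operating income = contribution − fixed costs = £2,424,045.00 − £1,171,400 = £1,252,645.00.
So DOL = total CM / EBIT = £2,424,045.00 / £1,252,645.00 = 1.9351.

1.94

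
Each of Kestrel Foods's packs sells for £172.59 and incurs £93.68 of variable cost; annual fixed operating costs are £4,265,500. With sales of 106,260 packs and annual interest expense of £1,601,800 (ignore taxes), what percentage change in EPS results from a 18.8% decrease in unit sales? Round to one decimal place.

Total contribution margin = 106,260 × £78.91 = £8,384,976.60.
Subtracting fixed costs: EBIT = £8,384,976.60 − £4,265,500 = £4,119,476.60.
Interest = £1,601,800.00, so EBIT − I = £2,517,676.60.
DCL = total CM / (EBIT − I) = £8,384,976.60 / £2,517,676.60 = 3.3304.
%ΔEPS = DCL × %ΔSales = 3.3304 × -18.8% = -62.6%.

-62.6%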